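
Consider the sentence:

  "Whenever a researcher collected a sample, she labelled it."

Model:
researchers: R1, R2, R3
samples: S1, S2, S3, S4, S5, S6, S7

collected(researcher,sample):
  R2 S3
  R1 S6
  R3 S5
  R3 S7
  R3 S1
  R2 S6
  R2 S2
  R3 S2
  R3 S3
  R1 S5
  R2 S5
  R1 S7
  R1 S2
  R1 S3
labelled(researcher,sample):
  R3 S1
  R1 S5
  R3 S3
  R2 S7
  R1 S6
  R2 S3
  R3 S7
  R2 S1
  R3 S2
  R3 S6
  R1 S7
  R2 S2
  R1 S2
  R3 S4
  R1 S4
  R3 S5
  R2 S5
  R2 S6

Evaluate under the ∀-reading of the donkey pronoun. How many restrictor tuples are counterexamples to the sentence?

"it" takes "a sample" as antecedent — a donkey pronoun bound across the clause boundary.
Strong reading: for every (r,s) with collected(r,s), labelled(r,s).
Restrictor pairs: (R1,S2) ✓  (R1,S3) ✗  (R1,S5) ✓  (R1,S6) ✓  (R1,S7) ✓  (R2,S2) ✓  (R2,S3) ✓  (R2,S5) ✓  (R2,S6) ✓  (R3,S1) ✓  (R3,S2) ✓  (R3,S3) ✓  (R3,S5) ✓  (R3,S7) ✓
Counterexamples (restrictor pairs failing the scope): 1.

1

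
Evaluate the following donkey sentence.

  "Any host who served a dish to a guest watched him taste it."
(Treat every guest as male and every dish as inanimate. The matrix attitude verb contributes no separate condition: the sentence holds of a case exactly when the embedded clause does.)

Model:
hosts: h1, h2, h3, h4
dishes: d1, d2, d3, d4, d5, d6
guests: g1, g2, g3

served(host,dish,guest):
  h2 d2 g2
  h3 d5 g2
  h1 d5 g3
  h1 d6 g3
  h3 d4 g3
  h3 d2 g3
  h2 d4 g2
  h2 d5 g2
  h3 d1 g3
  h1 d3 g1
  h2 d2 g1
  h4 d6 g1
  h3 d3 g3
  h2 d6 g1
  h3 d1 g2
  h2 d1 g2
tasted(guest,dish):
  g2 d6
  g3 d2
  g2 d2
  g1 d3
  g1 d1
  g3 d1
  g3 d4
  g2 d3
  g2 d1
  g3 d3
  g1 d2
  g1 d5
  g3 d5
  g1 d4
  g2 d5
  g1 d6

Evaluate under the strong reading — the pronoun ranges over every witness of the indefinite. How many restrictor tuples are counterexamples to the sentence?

"him" takes "a guest" as antecedent and "it" takes "a dish"; both are donkey pronouns co-varying with the restrictor.
Strong reading: for every (h,d,g) with served(h,d,g), tasted(g,d).
Restrictor triples: (h1,d3,g1)→tasted(g1,d3) ✓  (h1,d5,g3)→tasted(g3,d5) ✓  (h1,d6,g3)→tasted(g3,d6) ✗  (h2,d1,g2)→tasted(g2,d1) ✓  (h2,d2,g1)→tasted(g1,d2) ✓  (h2,d2,g2)→tasted(g2,d2) ✓  (h2,d4,g2)→tasted(g2,d4) ✗  (h2,d5,g2)→tasted(g2,d5) ✓  (h2,d6,g1)→tasted(g1,d6) ✓  (h3,d1,g2)→tasted(g2,d1) ✓  (h3,d1,g3)→tasted(g3,d1) ✓  (h3,d2,g3)→tasted(g3,d2) ✓  (h3,d3,g3)→tasted(g3,d3) ✓  (h3,d4,g3)→tasted(g3,d4) ✓  (h3,d5,g2)→tasted(g2,d5) ✓  (h4,d6,g1)→tasted(g1,d6) ✓
Counterexamples (restrictor triples failing the scope): 2.

2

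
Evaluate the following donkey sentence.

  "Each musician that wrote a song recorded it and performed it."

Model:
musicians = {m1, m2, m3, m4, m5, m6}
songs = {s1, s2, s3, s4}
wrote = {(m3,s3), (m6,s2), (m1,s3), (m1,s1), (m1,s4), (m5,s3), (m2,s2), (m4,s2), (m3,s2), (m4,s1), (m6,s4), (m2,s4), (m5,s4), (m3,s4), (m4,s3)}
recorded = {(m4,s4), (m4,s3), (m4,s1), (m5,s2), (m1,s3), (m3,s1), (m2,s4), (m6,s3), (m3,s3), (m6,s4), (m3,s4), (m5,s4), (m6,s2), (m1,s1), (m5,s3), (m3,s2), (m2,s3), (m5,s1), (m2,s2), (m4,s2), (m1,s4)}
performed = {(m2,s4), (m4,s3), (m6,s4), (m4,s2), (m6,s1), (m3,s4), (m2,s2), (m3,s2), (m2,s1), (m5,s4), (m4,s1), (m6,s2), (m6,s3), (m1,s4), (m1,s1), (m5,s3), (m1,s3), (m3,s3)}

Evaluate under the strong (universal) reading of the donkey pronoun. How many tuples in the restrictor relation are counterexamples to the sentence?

"it" takes "a song" as antecedent — a donkey pronoun bound across the clause boundary.
Strong reading: for every (m,s) with wrote(m,s), recorded(m,s) ∧ performed(m,s).
Restrictor pairs: (m1,s1) ✓  (m1,s3) ✓  (m1,s4) ✓  (m2,s2) ✓  (m2,s4) ✓  (m3,s2) ✓  (m3,s3) ✓  (m3,s4) ✓  (m4,s1) ✓  (m4,s2) ✓  (m4,s3) ✓  (m5,s3) ✓  (m5,s4) ✓  (m6,s2) ✓  (m6,s4) ✓
Counterexamples (restrictor pairs failing the scope): 0.

0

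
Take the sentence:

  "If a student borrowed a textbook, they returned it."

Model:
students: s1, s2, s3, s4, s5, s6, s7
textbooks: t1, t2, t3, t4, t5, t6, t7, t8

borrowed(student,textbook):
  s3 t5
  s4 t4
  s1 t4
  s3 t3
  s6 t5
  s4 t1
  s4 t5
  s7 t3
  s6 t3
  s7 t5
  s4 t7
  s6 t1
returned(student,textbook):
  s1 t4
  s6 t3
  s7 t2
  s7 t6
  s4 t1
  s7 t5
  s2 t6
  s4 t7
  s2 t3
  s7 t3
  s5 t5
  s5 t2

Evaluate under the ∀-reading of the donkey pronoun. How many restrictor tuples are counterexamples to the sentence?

"it" takes "a textbook" as antecedent — a donkey pronoun bound across the clause boundary.
Strong reading: for every (s,t) with borrowed(s,t), returned(s,t).
Restrictor pairs: (s1,t4) ✓  (s3,t3) ✗  (s3,t5) ✗  (s4,t1) ✓  (s4,t4) ✗  (s4,t5) ✗  (s4,t7) ✓  (s6,t1) ✗  (s6,t3) ✓  (s6,t5) ✗  (s7,t3) ✓  (s7,t5) ✓
Counterexamples (restrictor pairs failing the scope): 6.

6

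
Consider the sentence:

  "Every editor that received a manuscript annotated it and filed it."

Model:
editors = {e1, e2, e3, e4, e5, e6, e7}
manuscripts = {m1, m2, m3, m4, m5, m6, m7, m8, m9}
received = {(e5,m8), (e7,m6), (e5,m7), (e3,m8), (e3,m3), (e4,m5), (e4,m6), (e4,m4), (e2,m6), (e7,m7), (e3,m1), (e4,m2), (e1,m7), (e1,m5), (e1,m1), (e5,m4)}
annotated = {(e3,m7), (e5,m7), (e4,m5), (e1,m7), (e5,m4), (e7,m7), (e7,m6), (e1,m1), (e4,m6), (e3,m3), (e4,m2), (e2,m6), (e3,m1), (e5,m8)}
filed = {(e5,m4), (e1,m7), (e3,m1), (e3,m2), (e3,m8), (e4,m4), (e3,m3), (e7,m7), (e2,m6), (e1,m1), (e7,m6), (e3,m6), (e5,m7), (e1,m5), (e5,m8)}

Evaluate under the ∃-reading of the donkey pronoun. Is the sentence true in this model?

False

"it" takes "a manuscript" as antecedent — a donkey pronoun bound across the clause boundary.
Weak reading: every editor e with some received-manuscript has at least one received-manuscript m such that annotated(e,m) ∧ filed(e,m).
Per editor: e1:✓  e2:✓  e3:✓  e4:✗  e5:✓  e7:✓
e4 has no witness among its received-manuscripts.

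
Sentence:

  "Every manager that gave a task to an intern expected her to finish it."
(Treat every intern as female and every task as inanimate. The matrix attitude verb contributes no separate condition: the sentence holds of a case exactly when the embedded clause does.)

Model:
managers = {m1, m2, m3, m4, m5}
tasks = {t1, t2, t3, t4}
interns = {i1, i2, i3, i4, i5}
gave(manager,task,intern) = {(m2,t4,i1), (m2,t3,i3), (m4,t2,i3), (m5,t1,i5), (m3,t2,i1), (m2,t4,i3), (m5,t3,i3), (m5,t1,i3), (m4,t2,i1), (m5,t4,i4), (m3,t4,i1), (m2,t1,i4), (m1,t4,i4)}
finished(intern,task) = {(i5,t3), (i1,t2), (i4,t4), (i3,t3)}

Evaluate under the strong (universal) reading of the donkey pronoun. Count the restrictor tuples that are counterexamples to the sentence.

"her" takes "an intern" as antecedent and "it" takes "a task"; both are donkey pronouns co-varying with the restrictor.
Strong reading: for every (m,t,i) with gave(m,t,i), finished(i,t).
Restrictor triples: (m1,t4,i4)→finished(i4,t4) ✓  (m2,t1,i4)→finished(i4,t1) ✗  (m2,t3,i3)→finished(i3,t3) ✓  (m2,t4,i1)→finished(i1,t4) ✗  (m2,t4,i3)→finished(i3,t4) ✗  (m3,t2,i1)→finished(i1,t2) ✓  (m3,t4,i1)→finished(i1,t4) ✗  (m4,t2,i1)→finished(i1,t2) ✓  (m4,t2,i3)→finished(i3,t2) ✗  (m5,t1,i3)→finished(i3,t1) ✗  (m5,t1,i5)→finished(i5,t1) ✗  (m5,t3,i3)→finished(i3,t3) ✓  (m5,t4,i4)→finished(i4,t4) ✓
Counterexamples (restrictor triples failing the scope): 7.

7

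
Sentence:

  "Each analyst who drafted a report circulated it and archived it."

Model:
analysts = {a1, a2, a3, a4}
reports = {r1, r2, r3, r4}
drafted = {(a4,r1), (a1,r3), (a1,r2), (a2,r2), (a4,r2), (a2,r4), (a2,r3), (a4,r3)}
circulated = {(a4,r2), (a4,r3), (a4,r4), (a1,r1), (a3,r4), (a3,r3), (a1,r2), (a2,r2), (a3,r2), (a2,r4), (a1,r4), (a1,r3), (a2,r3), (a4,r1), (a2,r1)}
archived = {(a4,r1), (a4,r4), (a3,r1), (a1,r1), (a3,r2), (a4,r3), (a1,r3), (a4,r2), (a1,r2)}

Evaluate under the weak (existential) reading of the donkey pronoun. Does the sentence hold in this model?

False

"it" takes "a report" as antecedent — a donkey pronoun bound across the clause boundary.
Weak reading: every analyst a with some drafted-report has at least one drafted-report r such that circulated(a,r) ∧ archived(a,r).
Per analyst: a1:✓  a2:✗  a4:✓
a2 has no witness among its drafted-reports.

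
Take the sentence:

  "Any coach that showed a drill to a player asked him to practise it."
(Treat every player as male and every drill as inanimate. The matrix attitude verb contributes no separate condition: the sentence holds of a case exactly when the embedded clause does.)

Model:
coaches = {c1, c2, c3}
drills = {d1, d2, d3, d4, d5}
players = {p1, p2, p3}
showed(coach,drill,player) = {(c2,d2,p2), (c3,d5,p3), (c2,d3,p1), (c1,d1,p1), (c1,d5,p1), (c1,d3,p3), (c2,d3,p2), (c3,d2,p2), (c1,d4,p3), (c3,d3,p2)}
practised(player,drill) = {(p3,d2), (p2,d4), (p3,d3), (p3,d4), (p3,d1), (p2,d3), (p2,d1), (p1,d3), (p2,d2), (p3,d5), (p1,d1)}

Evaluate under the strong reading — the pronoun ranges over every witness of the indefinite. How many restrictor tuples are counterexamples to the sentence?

"him" takes "a player" as antecedent and "it" takes "a drill"; both are donkey pronouns co-varying with the restrictor.
Strong reading: for every (c,d,p) with showed(c,d,p), practised(p,d).
Restrictor triples: (c1,d1,p1)→practised(p1,d1) ✓  (c1,d3,p3)→practised(p3,d3) ✓  (c1,d4,p3)→practised(p3,d4) ✓  (c1,d5,p1)→practised(p1,d5) ✗  (c2,d2,p2)→practised(p2,d2) ✓  (c2,d3,p1)→practised(p1,d3) ✓  (c2,d3,p2)→practised(p2,d3) ✓  (c3,d2,p2)→practised(p2,d2) ✓  (c3,d3,p2)→practised(p2,d3) ✓  (c3,d5,p3)→practised(p3,d5) ✓
Counterexamples (restrictor triples failing the scope): 1.

1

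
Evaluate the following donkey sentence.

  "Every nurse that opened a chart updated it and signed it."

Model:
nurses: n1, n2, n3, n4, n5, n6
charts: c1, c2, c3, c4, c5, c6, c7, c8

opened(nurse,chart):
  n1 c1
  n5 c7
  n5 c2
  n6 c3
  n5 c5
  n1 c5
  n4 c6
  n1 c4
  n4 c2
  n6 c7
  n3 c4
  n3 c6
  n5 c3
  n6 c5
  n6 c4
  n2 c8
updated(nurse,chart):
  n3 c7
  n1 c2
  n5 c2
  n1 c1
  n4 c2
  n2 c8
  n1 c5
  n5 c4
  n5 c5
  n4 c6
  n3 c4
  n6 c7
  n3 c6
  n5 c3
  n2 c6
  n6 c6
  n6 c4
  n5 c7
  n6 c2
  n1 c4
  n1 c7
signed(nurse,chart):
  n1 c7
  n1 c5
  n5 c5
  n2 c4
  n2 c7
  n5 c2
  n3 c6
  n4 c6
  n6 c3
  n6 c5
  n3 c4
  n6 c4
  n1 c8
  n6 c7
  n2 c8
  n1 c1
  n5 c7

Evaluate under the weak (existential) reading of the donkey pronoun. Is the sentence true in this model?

True

"it" takes "a chart" as antecedent — a donkey pronoun bound across the clause boundary.
Weak reading: every nurse n with some opened-chart has at least one opened-chart c such that updated(n,c) ∧ signed(n,c).
Per nurse: n1:✓  n2:✓  n3:✓  n4:✓  n5:✓  n6:✓
Every nurse in the restrictor has a witness.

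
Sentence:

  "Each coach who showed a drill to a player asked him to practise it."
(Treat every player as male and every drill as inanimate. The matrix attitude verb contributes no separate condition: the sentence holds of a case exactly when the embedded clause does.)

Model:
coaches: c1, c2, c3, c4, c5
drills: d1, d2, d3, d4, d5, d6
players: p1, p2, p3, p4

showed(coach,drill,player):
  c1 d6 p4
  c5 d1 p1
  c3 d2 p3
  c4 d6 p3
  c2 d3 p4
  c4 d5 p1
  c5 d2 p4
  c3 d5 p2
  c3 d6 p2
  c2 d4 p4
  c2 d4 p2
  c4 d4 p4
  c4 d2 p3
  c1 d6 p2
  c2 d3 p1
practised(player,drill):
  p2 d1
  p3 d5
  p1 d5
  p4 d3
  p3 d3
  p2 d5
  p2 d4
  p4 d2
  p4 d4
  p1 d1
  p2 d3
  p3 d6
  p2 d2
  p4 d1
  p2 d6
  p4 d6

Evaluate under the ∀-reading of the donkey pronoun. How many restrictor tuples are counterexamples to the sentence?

"him" takes "a player" as antecedent and "it" takes "a drill"; both are donkey pronouns co-varying with the restrictor.
Strong reading: for every (c,d,p) with showed(c,d,p), practised(p,d).
Restrictor triples: (c1,d6,p2)→practised(p2,d6) ✓  (c1,d6,p4)→practised(p4,d6) ✓  (c2,d3,p1)→practised(p1,d3) ✗  (c2,d3,p4)→practised(p4,d3) ✓  (c2,d4,p2)→practised(p2,d4) ✓  (c2,d4,p4)→practised(p4,d4) ✓  (c3,d2,p3)→practised(p3,d2) ✗  (c3,d5,p2)→practised(p2,d5) ✓  (c3,d6,p2)→practised(p2,d6) ✓  (c4,d2,p3)→practised(p3,d2) ✗  (c4,d4,p4)→practised(p4,d4) ✓  (c4,d5,p1)→practised(p1,d5) ✓  (c4,d6,p3)→practised(p3,d6) ✓  (c5,d1,p1)→practised(p1,d1) ✓  (c5,d2,p4)→practised(p4,d2) ✓
Counterexamples (restrictor triples failing the scope): 3.

3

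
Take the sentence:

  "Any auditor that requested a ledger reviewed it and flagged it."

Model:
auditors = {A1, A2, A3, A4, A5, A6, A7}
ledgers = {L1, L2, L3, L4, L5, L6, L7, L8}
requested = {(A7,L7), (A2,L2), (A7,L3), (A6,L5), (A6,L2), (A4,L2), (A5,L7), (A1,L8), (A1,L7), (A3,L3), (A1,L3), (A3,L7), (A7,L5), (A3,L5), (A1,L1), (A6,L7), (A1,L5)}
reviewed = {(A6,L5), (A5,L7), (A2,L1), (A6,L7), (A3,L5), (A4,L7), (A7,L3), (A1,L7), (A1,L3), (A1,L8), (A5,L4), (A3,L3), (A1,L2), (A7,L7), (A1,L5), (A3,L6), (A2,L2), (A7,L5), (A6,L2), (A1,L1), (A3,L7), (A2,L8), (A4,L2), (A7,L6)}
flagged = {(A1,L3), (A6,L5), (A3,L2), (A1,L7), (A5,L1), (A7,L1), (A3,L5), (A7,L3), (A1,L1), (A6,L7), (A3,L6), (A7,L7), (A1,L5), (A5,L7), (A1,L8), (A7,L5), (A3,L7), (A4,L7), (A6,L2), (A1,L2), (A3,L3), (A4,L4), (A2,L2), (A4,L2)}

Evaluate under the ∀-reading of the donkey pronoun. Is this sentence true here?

True

"it" takes "a ledger" as antecedent — a donkey pronoun bound across the clause boundary.
Strong reading: for every (a,l) with requested(a,l), reviewed(a,l) ∧ flagged(a,l).
Restrictor pairs: (A1,L1) ✓  (A1,L3) ✓  (A1,L5) ✓  (A1,L7) ✓  (A1,L8) ✓  (A2,L2) ✓  (A3,L3) ✓  (A3,L5) ✓  (A3,L7) ✓  (A4,L2) ✓  (A5,L7) ✓  (A6,L2) ✓  (A6,L5) ✓  (A6,L7) ✓  (A7,L3) ✓  (A7,L5) ✓  (A7,L7) ✓
Every restrictor pair satisfies the scope.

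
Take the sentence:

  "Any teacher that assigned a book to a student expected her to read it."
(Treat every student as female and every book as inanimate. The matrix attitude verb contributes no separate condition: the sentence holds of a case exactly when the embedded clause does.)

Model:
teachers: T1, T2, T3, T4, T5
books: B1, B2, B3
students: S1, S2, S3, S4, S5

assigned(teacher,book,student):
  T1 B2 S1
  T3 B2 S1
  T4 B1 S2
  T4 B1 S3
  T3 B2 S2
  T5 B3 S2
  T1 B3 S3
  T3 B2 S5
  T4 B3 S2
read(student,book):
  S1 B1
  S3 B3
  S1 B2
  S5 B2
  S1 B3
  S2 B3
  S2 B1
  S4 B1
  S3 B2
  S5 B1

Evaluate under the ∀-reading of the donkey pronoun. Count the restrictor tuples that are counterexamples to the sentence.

"her" takes "a student" as antecedent and "it" takes "a book"; both are donkey pronouns co-varying with the restrictor.
Strong reading: for every (t,b,s) with assigned(t,b,s), read(s,b).
Restrictor triples: (T1,B2,S1)→read(S1,B2) ✓  (T1,B3,S3)→read(S3,B3) ✓  (T3,B2,S1)→read(S1,B2) ✓  (T3,B2,S2)→read(S2,B2) ✗  (T3,B2,S5)→read(S5,B2) ✓  (T4,B1,S2)→read(S2,B1) ✓  (T4,B1,S3)→read(S3,B1) ✗  (T4,B3,S2)→read(S2,B3) ✓  (T5,B3,S2)→read(S2,B3) ✓
Counterexamples (restrictor triples failing the scope): 2.

2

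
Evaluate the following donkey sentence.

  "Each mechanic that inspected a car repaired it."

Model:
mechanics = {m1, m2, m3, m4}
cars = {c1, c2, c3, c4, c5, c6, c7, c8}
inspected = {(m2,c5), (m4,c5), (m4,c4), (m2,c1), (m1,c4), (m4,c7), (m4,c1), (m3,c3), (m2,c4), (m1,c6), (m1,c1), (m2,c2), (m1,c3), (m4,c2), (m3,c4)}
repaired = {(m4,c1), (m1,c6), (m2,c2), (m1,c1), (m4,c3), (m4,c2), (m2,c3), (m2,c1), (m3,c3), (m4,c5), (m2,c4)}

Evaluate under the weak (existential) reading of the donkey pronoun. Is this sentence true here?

"it" takes "a car" as antecedent — a donkey pronoun bound across the clause boundary.
Weak reading: every mechanic m with some inspected-car has at least one inspected-car c such that repaired(m,c).
Per mechanic: m1:✓  m2:✓  m3:✓  m4:✓
Every mechanic in the restrictor has a witness.

True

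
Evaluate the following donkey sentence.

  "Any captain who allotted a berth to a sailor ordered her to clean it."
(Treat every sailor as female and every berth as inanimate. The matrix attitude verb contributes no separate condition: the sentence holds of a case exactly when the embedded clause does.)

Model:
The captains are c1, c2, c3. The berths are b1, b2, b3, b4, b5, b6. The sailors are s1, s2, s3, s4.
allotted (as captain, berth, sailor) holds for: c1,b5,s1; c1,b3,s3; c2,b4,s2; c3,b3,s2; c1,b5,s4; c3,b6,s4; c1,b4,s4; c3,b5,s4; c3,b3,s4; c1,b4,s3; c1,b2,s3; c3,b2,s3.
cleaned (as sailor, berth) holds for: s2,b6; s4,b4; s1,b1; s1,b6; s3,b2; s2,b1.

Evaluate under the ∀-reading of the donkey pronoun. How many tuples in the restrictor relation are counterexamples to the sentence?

"her" takes "a sailor" as antecedent and "it" takes "a berth"; both are donkey pronouns co-varying with the restrictor.
Strong reading: for every (c,b,s) with allotted(c,b,s), cleaned(s,b).
Restrictor triples: (c1,b2,s3)→cleaned(s3,b2) ✓  (c1,b3,s3)→cleaned(s3,b3) ✗  (c1,b4,s3)→cleaned(s3,b4) ✗  (c1,b4,s4)→cleaned(s4,b4) ✓  (c1,b5,s1)→cleaned(s1,b5) ✗  (c1,b5,s4)→cleaned(s4,b5) ✗  (c2,b4,s2)→cleaned(s2,b4) ✗  (c3,b2,s3)→cleaned(s3,b2) ✓  (c3,b3,s2)→cleaned(s2,b3) ✗  (c3,b3,s4)→cleaned(s4,b3) ✗  (c3,b5,s4)→cleaned(s4,b5) ✗  (c3,b6,s4)→cleaned(s4,b6) ✗
Counterexamples (restrictor triples failing the scope): 9.

9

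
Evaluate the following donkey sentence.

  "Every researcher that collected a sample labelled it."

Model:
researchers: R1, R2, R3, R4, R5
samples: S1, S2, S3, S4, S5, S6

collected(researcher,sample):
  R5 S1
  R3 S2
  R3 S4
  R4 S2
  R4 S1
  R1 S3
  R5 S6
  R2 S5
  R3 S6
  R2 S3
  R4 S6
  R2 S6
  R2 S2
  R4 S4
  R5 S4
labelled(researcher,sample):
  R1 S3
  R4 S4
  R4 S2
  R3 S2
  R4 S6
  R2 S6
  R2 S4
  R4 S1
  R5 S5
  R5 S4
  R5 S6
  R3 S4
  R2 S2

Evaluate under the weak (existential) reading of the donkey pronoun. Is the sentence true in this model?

"it" takes "a sample" as antecedent — a donkey pronoun bound across the clause boundary.
Weak reading: every researcher r with some collected-sample has at least one collected-sample s such that labelled(r,s).
Per researcher: R1:✓  R2:✓  R3:✓  R4:✓  R5:✓
Every researcher in the restrictor has a witness.

True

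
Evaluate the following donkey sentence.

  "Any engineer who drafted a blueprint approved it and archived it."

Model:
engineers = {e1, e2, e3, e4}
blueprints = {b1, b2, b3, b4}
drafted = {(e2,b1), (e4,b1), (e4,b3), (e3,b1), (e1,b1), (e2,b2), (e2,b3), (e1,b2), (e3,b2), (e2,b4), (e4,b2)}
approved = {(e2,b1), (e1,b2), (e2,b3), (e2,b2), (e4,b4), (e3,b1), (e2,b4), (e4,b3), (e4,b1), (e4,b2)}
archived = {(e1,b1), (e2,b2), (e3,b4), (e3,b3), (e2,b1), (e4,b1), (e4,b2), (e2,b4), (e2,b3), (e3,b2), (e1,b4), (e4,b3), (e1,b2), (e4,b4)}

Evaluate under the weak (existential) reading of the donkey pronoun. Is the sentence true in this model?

False

"it" takes "a blueprint" as antecedent — a donkey pronoun bound across the clause boundary.
Weak reading: every engineer e with some drafted-blueprint has at least one drafted-blueprint b such that approved(e,b) ∧ archived(e,b).
Per engineer: e1:✓  e2:✓  e3:✗  e4:✓
e3 has no witness among its drafted-blueprints.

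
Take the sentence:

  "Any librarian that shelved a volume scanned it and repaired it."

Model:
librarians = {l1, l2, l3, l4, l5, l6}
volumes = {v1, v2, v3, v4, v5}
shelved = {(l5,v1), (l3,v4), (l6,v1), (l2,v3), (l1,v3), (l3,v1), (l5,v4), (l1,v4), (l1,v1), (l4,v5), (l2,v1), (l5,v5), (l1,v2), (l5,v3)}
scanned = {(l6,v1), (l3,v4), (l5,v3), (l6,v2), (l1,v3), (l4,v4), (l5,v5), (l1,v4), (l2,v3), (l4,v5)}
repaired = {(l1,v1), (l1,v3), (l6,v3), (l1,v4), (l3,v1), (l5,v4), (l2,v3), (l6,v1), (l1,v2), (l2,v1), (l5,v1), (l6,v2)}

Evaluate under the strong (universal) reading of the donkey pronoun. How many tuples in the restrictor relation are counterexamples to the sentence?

"it" takes "a volume" as antecedent — a donkey pronoun bound across the clause boundary.
Strong reading: for every (l,v) with shelved(l,v), scanned(l,v) ∧ repaired(l,v).
Restrictor pairs: (l1,v1) ✗  (l1,v2) ✗  (l1,v3) ✓  (l1,v4) ✓  (l2,v1) ✗  (l2,v3) ✓  (l3,v1) ✗  (l3,v4) ✗  (l4,v5) ✗  (l5,v1) ✗  (l5,v3) ✗  (l5,v4) ✗  (l5,v5) ✗  (l6,v1) ✓
Counterexamples (restrictor pairs failing the scope): 10.

10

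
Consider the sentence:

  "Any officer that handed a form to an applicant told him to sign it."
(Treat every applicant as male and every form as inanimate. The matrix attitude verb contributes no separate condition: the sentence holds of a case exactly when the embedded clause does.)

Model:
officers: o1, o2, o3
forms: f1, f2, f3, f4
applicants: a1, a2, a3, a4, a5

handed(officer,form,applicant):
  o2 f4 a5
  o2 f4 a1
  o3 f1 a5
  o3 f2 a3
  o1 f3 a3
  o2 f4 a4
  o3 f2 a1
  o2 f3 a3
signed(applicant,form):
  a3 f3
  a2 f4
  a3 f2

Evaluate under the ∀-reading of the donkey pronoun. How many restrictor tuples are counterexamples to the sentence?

"him" takes "an applicant" as antecedent and "it" takes "a form"; both are donkey pronouns co-varying with the restrictor.
Strong reading: for every (o,f,a) with handed(o,f,a), signed(a,f).
Restrictor triples: (o1,f3,a3)→signed(a3,f3) ✓  (o2,f3,a3)→signed(a3,f3) ✓  (o2,f4,a1)→signed(a1,f4) ✗  (o2,f4,a4)→signed(a4,f4) ✗  (o2,f4,a5)→signed(a5,f4) ✗  (o3,f1,a5)→signed(a5,f1) ✗  (o3,f2,a1)→signed(a1,f2) ✗  (o3,f2,a3)→signed(a3,f2) ✓
Counterexamples (restrictor triples failing the scope): 5.

5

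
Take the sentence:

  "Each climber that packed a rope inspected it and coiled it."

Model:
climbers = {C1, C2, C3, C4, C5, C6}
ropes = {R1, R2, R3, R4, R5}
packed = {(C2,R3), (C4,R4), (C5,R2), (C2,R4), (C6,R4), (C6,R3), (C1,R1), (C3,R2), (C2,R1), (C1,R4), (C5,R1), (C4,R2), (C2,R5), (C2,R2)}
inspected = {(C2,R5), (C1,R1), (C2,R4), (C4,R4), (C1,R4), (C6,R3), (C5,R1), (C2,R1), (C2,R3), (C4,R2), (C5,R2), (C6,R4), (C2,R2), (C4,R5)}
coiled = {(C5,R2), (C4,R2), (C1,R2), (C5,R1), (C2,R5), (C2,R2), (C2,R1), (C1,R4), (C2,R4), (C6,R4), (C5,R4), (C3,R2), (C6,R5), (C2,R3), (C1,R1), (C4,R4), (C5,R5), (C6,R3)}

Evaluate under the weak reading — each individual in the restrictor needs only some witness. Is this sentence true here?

False

"it" takes "a rope" as antecedent — a donkey pronoun bound across the clause boundary.
Weak reading: every climber c with some packed-rope has at least one packed-rope r such that inspected(c,r) ∧ coiled(c,r).
Per climber: C1:✓  C2:✓  C3:✗  C4:✓  C5:✓  C6:✓
C3 has no witness among its packed-ropes.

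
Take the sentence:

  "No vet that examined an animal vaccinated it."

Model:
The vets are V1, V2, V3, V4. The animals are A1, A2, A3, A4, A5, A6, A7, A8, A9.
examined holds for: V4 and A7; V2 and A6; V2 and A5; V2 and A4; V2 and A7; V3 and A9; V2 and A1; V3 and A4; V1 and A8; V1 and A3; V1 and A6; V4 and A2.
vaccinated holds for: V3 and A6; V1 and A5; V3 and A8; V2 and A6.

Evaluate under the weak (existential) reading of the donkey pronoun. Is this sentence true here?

False

"it" takes "an animal" as antecedent — a donkey pronoun bound across the clause boundary.
Truth condition: for no (v,a) with examined(v,a) does vaccinated(v,a) hold.
Restrictor pairs — does the scope hold? (V1,A3):fails  (V1,A6):fails  (V1,A8):fails  (V2,A1):fails  (V2,A4):fails  (V2,A5):fails  (V2,A6):holds  (V2,A7):fails  (V3,A4):fails  (V3,A9):fails  (V4,A2):fails  (V4,A7):fails
Scope holds for 1 pair(s), so the sentence is false.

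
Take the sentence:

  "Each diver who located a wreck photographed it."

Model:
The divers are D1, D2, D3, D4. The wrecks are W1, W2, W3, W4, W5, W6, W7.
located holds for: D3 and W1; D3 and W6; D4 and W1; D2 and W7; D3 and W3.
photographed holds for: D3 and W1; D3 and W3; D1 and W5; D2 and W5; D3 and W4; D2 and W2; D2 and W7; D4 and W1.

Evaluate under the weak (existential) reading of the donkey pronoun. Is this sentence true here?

True

"it" takes "a wreck" as antecedent — a donkey pronoun bound across the clause boundary.
Weak reading: every diver d with some located-wreck has at least one located-wreck w such that photographed(d,w).
Per diver: D2:✓  D3:✓  D4:✓
Every diver in the restrictor has a witness.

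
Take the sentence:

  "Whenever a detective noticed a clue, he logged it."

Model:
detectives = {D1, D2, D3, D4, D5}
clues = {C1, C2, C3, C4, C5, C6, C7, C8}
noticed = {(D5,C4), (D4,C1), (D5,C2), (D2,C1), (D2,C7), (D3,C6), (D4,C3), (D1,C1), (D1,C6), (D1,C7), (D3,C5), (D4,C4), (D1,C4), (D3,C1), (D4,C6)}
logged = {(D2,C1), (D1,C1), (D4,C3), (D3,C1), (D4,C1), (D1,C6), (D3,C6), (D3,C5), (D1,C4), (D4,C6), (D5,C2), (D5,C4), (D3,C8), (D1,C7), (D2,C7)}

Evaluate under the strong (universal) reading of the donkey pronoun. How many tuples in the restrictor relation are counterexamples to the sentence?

"it" takes "a clue" as antecedent — a donkey pronoun bound across the clause boundary.
Strong reading: for every (d,c) with noticed(d,c), logged(d,c).
Restrictor pairs: (D1,C1) ✓  (D1,C4) ✓  (D1,C6) ✓  (D1,C7) ✓  (D2,C1) ✓  (D2,C7) ✓  (D3,C1) ✓  (D3,C5) ✓  (D3,C6) ✓  (D4,C1) ✓  (D4,C3) ✓  (D4,C4) ✗  (D4,C6) ✓  (D5,C2) ✓  (D5,C4) ✓
Counterexamples (restrictor pairs failing the scope): 1.

1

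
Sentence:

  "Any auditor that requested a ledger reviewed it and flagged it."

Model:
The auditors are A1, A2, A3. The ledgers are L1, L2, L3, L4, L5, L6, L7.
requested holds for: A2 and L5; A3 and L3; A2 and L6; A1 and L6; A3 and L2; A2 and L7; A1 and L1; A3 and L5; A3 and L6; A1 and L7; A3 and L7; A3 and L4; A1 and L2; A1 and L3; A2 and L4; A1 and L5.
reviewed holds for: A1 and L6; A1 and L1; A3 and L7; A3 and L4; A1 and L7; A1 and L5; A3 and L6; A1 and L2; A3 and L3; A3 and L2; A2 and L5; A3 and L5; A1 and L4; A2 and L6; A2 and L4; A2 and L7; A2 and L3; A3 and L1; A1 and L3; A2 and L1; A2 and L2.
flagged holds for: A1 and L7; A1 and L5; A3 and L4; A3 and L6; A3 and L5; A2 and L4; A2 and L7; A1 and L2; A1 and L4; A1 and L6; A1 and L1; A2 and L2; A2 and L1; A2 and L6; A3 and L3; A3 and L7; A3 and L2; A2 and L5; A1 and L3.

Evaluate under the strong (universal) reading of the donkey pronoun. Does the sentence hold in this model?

"it" takes "a ledger" as antecedent — a donkey pronoun bound across the clause boundary.
Strong reading: for every (a,l) with requested(a,l), reviewed(a,l) ∧ flagged(a,l).
Restrictor pairs: (A1,L1) ✓  (A1,L2) ✓  (A1,L3) ✓  (A1,L5) ✓  (A1,L6) ✓  (A1,L7) ✓  (A2,L4) ✓  (A2,L5) ✓  (A2,L6) ✓  (A2,L7) ✓  (A3,L2) ✓  (A3,L3) ✓  (A3,L4) ✓  (A3,L5) ✓  (A3,L6) ✓  (A3,L7) ✓
Every restrictor pair satisfies the scope.

True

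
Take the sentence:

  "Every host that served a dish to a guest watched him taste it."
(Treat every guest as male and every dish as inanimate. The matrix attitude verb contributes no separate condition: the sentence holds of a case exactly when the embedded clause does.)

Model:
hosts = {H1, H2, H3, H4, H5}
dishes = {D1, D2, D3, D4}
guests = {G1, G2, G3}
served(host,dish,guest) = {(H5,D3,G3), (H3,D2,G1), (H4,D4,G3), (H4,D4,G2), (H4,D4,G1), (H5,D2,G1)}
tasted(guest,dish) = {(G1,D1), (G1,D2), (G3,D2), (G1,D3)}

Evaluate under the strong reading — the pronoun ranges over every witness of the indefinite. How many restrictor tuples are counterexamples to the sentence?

"him" takes "a guest" as antecedent and "it" takes "a dish"; both are donkey pronouns co-varying with the restrictor.
Strong reading: for every (h,d,g) with served(h,d,g), tasted(g,d).
Restrictor triples: (H3,D2,G1)→tasted(G1,D2) ✓  (H4,D4,G1)→tasted(G1,D4) ✗  (H4,D4,G2)→tasted(G2,D4) ✗  (H4,D4,G3)→tasted(G3,D4) ✗  (H5,D2,G1)→tasted(G1,D2) ✓  (H5,D3,G3)→tasted(G3,D3) ✗
Counterexamples (restrictor triples failing the scope): 4.

4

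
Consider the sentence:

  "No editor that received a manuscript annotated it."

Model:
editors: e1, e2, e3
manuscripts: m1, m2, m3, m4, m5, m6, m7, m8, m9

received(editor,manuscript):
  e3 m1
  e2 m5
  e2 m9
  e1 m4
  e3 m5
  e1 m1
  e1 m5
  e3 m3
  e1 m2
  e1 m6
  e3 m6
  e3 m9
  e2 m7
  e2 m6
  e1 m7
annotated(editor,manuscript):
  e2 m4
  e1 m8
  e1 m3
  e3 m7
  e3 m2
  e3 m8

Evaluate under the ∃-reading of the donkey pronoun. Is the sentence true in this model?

"it" takes "a manuscript" as antecedent — a donkey pronoun bound across the clause boundary.
Truth condition: for no (e,m) with received(e,m) does annotated(e,m) hold.
Restrictor pairs — does the scope hold? (e1,m1):fails  (e1,m2):fails  (e1,m4):fails  (e1,m5):fails  (e1,m6):fails  (e1,m7):fails  (e2,m5):fails  (e2,m6):fails  (e2,m7):fails  (e2,m9):fails  (e3,m1):fails  (e3,m3):fails  (e3,m5):fails  (e3,m6):fails  (e3,m9):fails
Scope holds for no restrictor pair, so the sentence is true.

True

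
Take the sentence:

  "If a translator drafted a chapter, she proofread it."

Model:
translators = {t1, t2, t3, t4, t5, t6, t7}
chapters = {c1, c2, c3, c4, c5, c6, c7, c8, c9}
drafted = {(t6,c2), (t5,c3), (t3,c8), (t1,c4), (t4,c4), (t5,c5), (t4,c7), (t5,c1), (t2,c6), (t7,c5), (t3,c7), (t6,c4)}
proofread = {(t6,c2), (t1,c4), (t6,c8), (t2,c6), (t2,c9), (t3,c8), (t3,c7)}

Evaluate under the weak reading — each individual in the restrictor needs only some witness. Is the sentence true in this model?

"it" takes "a chapter" as antecedent — a donkey pronoun bound across the clause boundary.
Weak reading: every translator t with some drafted-chapter has at least one drafted-chapter c such that proofread(t,c).
Per translator: t1:✓  t2:✓  t3:✓  t4:✗  t5:✗  t6:✓  t7:✗
t4 has no witness among its drafted-chapters.

False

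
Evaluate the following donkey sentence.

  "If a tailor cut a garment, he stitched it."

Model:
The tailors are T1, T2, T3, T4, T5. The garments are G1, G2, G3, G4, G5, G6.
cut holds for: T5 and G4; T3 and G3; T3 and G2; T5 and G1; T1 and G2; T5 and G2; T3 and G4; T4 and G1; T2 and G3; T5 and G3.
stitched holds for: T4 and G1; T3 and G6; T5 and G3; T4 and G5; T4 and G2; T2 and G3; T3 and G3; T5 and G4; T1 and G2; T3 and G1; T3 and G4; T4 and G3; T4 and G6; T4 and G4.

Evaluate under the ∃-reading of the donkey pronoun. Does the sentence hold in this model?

True

"it" takes "a garment" as antecedent — a donkey pronoun bound across the clause boundary.
Weak reading: every tailor t with some cut-garment has at least one cut-garment g such that stitched(t,g).
Per tailor: T1:✓  T2:✓  T3:✓  T4:✓  T5:✓
Every tailor in the restrictor has a witness.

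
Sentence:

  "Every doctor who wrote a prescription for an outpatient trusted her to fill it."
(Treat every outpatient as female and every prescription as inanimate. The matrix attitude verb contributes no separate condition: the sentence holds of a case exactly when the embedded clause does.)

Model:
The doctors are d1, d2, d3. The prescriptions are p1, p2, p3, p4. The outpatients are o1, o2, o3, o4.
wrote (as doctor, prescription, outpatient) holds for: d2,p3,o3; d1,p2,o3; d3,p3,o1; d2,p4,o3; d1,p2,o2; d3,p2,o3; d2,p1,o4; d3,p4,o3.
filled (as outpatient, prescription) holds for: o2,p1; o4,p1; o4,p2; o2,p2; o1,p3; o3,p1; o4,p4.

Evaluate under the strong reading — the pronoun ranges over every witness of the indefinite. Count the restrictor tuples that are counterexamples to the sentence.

5

"her" takes "an outpatient" as antecedent and "it" takes "a prescription"; both are donkey pronouns co-varying with the restrictor.
Strong reading: for every (d,p,o) with wrote(d,p,o), filled(o,p).
Restrictor triples: (d1,p2,o2)→filled(o2,p2) ✓  (d1,p2,o3)→filled(o3,p2) ✗  (d2,p1,o4)→filled(o4,p1) ✓  (d2,p3,o3)→filled(o3,p3) ✗  (d2,p4,o3)→filled(o3,p4) ✗  (d3,p2,o3)→filled(o3,p2) ✗  (d3,p3,o1)→filled(o1,p3) ✓  (d3,p4,o3)→filled(o3,p4) ✗
Counterexamples (restrictor triples failing the scope): 5.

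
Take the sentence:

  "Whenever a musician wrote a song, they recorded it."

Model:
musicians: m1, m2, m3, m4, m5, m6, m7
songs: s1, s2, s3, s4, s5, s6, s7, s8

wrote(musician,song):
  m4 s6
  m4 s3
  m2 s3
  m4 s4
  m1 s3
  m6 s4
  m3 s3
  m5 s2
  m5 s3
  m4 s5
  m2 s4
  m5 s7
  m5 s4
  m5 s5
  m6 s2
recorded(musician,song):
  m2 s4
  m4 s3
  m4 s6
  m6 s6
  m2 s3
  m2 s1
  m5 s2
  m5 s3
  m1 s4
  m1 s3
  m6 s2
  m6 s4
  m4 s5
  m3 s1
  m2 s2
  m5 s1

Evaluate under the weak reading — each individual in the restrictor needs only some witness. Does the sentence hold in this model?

"it" takes "a song" as antecedent — a donkey pronoun bound across the clause boundary.
Weak reading: every musician m with some wrote-song has at least one wrote-song s such that recorded(m,s).
Per musician: m1:✓  m2:✓  m3:✗  m4:✓  m5:✓  m6:✓
m3 has no witness among its wrote-songs.

False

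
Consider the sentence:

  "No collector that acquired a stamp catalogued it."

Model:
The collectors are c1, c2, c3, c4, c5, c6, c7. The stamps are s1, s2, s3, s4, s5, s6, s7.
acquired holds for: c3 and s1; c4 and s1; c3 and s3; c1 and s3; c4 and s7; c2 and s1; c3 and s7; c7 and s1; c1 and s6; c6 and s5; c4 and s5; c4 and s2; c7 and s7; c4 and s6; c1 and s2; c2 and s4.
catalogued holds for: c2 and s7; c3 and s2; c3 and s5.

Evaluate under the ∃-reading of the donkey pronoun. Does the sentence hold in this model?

True

"it" takes "a stamp" as antecedent — a donkey pronoun bound across the clause boundary.
Truth condition: for no (c,s) with acquired(c,s) does catalogued(c,s) hold.
Restrictor pairs — does the scope hold? (c1,s2):fails  (c1,s3):fails  (c1,s6):fails  (c2,s1):fails  (c2,s4):fails  (c3,s1):fails  (c3,s3):fails  (c3,s7):fails  (c4,s1):fails  (c4,s2):fails  (c4,s5):fails  (c4,s6):fails  (c4,s7):fails  (c6,s5):fails  (c7,s1):fails  (c7,s7):fails
Scope holds for no restrictor pair, so the sentence is true.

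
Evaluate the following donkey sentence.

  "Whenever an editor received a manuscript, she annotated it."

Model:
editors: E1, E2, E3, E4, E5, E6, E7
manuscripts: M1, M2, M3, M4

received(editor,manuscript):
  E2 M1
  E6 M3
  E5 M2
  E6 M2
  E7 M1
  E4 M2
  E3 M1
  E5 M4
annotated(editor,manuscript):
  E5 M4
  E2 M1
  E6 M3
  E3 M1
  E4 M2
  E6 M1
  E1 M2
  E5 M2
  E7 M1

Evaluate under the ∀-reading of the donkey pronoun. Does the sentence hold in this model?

False

"it" takes "a manuscript" as antecedent — a donkey pronoun bound across the clause boundary.
Strong reading: for every (e,m) with received(e,m), annotated(e,m).
Restrictor pairs: (E2,M1) ✓  (E3,M1) ✓  (E4,M2) ✓  (E5,M2) ✓  (E5,M4) ✓  (E6,M2) ✗  (E6,M3) ✓  (E7,M1) ✓
Counterexample: (E6,M2) is in received but fails the scope.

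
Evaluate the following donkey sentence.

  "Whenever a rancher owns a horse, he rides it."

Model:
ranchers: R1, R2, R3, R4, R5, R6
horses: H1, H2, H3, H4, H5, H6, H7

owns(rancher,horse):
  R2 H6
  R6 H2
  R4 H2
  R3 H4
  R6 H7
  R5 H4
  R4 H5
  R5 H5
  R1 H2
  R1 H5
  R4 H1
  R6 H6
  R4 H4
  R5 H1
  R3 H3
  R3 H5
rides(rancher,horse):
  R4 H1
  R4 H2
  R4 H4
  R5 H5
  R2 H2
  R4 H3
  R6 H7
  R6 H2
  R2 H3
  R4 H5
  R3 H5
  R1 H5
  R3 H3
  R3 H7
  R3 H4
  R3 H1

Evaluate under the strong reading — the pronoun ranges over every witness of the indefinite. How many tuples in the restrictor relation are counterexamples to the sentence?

"it" takes "a horse" as antecedent — a donkey pronoun bound across the clause boundary.
Strong reading: for every (r,h) with owns(r,h), rides(r,h).
Restrictor pairs: (R1,H2) ✗  (R1,H5) ✓  (R2,H6) ✗  (R3,H3) ✓  (R3,H4) ✓  (R3,H5) ✓  (R4,H1) ✓  (R4,H2) ✓  (R4,H4) ✓  (R4,H5) ✓  (R5,H1) ✗  (R5,H4) ✗  (R5,H5) ✓  (R6,H2) ✓  (R6,H6) ✗  (R6,H7) ✓
Counterexamples (restrictor pairs failing the scope): 5.

5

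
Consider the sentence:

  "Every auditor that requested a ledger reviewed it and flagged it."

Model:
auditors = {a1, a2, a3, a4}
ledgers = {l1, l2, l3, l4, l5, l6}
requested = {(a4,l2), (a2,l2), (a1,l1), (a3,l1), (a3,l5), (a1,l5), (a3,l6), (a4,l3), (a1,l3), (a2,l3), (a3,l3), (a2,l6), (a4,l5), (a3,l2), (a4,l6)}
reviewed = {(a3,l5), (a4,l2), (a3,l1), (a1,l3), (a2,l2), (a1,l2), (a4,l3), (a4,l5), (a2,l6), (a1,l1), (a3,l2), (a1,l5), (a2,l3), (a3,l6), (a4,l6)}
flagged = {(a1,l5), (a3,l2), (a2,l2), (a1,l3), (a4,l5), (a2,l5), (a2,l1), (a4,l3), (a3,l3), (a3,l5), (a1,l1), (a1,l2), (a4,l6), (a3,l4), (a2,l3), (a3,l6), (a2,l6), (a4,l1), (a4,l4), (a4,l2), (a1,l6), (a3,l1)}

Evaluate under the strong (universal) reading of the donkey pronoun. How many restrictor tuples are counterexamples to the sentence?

"it" takes "a ledger" as antecedent — a donkey pronoun bound across the clause boundary.
Strong reading: for every (a,l) with requested(a,l), reviewed(a,l) ∧ flagged(a,l).
Restrictor pairs: (a1,l1) ✓  (a1,l3) ✓  (a1,l5) ✓  (a2,l2) ✓  (a2,l3) ✓  (a2,l6) ✓  (a3,l1) ✓  (a3,l2) ✓  (a3,l3) ✗  (a3,l5) ✓  (a3,l6) ✓  (a4,l2) ✓  (a4,l3) ✓  (a4,l5) ✓  (a4,l6) ✓
Counterexamples (restrictor pairs failing the scope): 1.

1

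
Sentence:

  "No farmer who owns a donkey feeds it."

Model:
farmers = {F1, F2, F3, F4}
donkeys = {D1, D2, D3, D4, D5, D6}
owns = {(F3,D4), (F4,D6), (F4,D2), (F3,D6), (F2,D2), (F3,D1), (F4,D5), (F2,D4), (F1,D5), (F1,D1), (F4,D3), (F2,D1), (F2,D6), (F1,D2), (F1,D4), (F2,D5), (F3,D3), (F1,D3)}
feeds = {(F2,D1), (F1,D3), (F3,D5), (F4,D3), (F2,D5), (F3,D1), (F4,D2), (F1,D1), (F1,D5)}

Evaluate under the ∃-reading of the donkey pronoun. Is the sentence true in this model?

"it" takes "a donkey" as antecedent — a donkey pronoun bound across the clause boundary.
Truth condition: for no (f,d) with owns(f,d) does feeds(f,d) hold.
Restrictor pairs — does the scope hold? (F1,D1):holds  (F1,D2):fails  (F1,D3):holds  (F1,D4):fails  (F1,D5):holds  (F2,D1):holds  (F2,D2):fails  (F2,D4):fails  (F2,D5):holds  (F2,D6):fails  (F3,D1):holds  (F3,D3):fails  (F3,D4):fails  (F3,D6):fails  (F4,D2):holds  (F4,D3):holds  (F4,D5):fails  (F4,D6):fails
Scope holds for 8 pair(s), so the sentence is false.

False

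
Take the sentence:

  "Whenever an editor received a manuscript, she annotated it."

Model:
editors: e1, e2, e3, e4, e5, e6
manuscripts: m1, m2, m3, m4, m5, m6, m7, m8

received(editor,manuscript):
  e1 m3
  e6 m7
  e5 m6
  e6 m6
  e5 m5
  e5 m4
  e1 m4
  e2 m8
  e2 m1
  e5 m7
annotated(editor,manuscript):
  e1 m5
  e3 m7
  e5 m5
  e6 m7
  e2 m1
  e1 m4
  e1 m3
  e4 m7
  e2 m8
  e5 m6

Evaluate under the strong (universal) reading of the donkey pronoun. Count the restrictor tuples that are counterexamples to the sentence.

3

"it" takes "a manuscript" as antecedent — a donkey pronoun bound across the clause boundary.
Strong reading: for every (e,m) with received(e,m), annotated(e,m).
Restrictor pairs: (e1,m3) ✓  (e1,m4) ✓  (e2,m1) ✓  (e2,m8) ✓  (e5,m4) ✗  (e5,m5) ✓  (e5,m6) ✓  (e5,m7) ✗  (e6,m6) ✗  (e6,m7) ✓
Counterexamples (restrictor pairs failing the scope): 3.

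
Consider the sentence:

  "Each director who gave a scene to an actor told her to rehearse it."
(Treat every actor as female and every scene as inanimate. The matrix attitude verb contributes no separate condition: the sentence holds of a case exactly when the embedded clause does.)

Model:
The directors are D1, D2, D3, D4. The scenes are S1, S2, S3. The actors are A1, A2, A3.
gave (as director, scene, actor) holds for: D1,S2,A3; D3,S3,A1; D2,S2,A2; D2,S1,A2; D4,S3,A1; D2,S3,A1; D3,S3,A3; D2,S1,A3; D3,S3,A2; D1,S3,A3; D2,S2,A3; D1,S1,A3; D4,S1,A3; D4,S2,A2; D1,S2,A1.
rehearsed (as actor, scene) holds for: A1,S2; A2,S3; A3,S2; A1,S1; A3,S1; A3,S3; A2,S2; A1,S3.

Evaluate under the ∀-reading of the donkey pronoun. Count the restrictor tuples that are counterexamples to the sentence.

"her" takes "an actor" as antecedent and "it" takes "a scene"; both are donkey pronouns co-varying with the restrictor.
Strong reading: for every (d,s,a) with gave(d,s,a), rehearsed(a,s).
Restrictor triples: (D1,S1,A3)→rehearsed(A3,S1) ✓  (D1,S2,A1)→rehearsed(A1,S2) ✓  (D1,S2,A3)→rehearsed(A3,S2) ✓  (D1,S3,A3)→rehearsed(A3,S3) ✓  (D2,S1,A2)→rehearsed(A2,S1) ✗  (D2,S1,A3)→rehearsed(A3,S1) ✓  (D2,S2,A2)→rehearsed(A2,S2) ✓  (D2,S2,A3)→rehearsed(A3,S2) ✓  (D2,S3,A1)→rehearsed(A1,S3) ✓  (D3,S3,A1)→rehearsed(A1,S3) ✓  (D3,S3,A2)→rehearsed(A2,S3) ✓  (D3,S3,A3)→rehearsed(A3,S3) ✓  (D4,S1,A3)→rehearsed(A3,S1) ✓  (D4,S2,A2)→rehearsed(A2,S2) ✓  (D4,S3,A1)→rehearsed(A1,S3) ✓
Counterexamples (restrictor triples failing the scope): 1.

1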